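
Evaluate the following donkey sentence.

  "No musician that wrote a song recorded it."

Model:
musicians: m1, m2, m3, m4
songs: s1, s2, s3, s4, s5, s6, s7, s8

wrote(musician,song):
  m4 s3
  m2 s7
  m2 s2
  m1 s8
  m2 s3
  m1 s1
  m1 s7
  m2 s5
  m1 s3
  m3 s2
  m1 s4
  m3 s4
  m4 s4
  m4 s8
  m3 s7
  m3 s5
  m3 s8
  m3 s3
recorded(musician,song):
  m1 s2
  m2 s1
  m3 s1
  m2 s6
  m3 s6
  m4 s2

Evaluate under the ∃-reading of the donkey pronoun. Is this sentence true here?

True

"it" takes "a song" as antecedent — a donkey pronoun bound across the clause boundary.
Truth condition: for no (m,s) with wrote(m,s) does recorded(m,s) hold.
Restrictor pairs — does the scope hold? (m1,s1):fails  (m1,s3):fails  (m1,s4):fails  (m1,s7):fails  (m1,s8):fails  (m2,s2):fails  (m2,s3):fails  (m2,s5):fails  (m2,s7):fails  (m3,s2):fails  (m3,s3):fails  (m3,s4):fails  (m3,s5):fails  (m3,s7):fails  (m3,s8):fails  (m4,s3):fails  (m4,s4):fails  (m4,s8):fails
Scope holds for no restrictor pair, so the sentence is true.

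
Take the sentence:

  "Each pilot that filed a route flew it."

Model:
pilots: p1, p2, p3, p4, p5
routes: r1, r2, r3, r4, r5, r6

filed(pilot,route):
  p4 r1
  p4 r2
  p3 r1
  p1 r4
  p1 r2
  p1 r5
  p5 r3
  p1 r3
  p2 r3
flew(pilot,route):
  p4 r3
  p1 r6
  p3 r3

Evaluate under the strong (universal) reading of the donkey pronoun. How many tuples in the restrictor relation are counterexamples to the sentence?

"it" takes "a route" as antecedent — a donkey pronoun bound across the clause boundary.
Strong reading: for every (p,r) with filed(p,r), flew(p,r).
Restrictor pairs: (p1,r2) ✗  (p1,r3) ✗  (p1,r4) ✗  (p1,r5) ✗  (p2,r3) ✗  (p3,r1) ✗  (p4,r1) ✗  (p4,r2) ✗  (p5,r3) ✗
Counterexamples (restrictor pairs failing the scope): 9.

9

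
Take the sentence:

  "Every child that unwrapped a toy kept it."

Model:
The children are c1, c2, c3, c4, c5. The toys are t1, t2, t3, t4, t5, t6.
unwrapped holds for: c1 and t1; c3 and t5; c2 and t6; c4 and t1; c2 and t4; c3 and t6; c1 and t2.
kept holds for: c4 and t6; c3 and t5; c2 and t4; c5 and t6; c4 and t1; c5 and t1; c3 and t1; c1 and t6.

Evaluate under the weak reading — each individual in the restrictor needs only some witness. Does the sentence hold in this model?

"it" takes "a toy" as antecedent — a donkey pronoun bound across the clause boundary.
Weak reading: every child c with some unwrapped-toy has at least one unwrapped-toy t such that kept(c,t).
Per child: c1:✗  c2:✓  c3:✓  c4:✓
c1 has no witness among its unwrapped-toys.

False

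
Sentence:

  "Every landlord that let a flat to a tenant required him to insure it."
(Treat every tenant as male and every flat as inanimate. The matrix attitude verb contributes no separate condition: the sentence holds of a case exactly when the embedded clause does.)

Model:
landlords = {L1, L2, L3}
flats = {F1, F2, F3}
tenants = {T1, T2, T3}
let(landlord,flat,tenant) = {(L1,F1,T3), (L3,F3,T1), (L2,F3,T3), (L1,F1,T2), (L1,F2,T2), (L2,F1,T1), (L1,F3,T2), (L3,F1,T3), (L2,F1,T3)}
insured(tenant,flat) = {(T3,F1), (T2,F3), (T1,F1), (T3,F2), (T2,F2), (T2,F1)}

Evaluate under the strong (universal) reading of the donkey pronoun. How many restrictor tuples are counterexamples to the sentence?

2

"him" takes "a tenant" as antecedent and "it" takes "a flat"; both are donkey pronouns co-varying with the restrictor.
Strong reading: for every (l,f,t) with let(l,f,t), insured(t,f).
Restrictor triples: (L1,F1,T2)→insured(T2,F1) ✓  (L1,F1,T3)→insured(T3,F1) ✓  (L1,F2,T2)→insured(T2,F2) ✓  (L1,F3,T2)→insured(T2,F3) ✓  (L2,F1,T1)→insured(T1,F1) ✓  (L2,F1,T3)→insured(T3,F1) ✓  (L2,F3,T3)→insured(T3,F3) ✗  (L3,F1,T3)→insured(T3,F1) ✓  (L3,F3,T1)→insured(T1,F3) ✗
Counterexamples (restrictor triples failing the scope): 2.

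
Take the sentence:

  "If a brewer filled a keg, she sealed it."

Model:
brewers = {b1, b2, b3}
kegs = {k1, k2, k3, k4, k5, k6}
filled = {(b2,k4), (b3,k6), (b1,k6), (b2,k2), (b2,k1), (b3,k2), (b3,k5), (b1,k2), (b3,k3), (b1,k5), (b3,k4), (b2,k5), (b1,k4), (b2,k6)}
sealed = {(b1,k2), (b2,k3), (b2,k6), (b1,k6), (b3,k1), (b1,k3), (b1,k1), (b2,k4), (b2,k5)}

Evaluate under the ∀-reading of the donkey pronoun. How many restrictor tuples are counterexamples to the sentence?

9

"it" takes "a keg" as antecedent — a donkey pronoun bound across the clause boundary.
Strong reading: for every (b,k) with filled(b,k), sealed(b,k).
Restrictor pairs: (b1,k2) ✓  (b1,k4) ✗  (b1,k5) ✗  (b1,k6) ✓  (b2,k1) ✗  (b2,k2) ✗  (b2,k4) ✓  (b2,k5) ✓  (b2,k6) ✓  (b3,k2) ✗  (b3,k3) ✗  (b3,k4) ✗  (b3,k5) ✗  (b3,k6) ✗
Counterexamples (restrictor pairs failing the scope): 9.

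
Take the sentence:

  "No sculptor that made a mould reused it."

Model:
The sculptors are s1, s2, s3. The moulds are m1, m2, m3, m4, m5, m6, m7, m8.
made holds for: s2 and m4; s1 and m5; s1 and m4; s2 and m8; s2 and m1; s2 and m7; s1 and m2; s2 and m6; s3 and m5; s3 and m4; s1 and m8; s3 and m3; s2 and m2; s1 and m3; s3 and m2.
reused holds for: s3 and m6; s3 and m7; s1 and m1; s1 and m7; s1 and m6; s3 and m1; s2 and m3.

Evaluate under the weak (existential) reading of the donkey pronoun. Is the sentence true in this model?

True

"it" takes "a mould" as antecedent — a donkey pronoun bound across the clause boundary.
Truth condition: for no (s,m) with made(s,m) does reused(s,m) hold.
Restrictor pairs — does the scope hold? (s1,m2):fails  (s1,m3):fails  (s1,m4):fails  (s1,m5):fails  (s1,m8):fails  (s2,m1):fails  (s2,m2):fails  (s2,m4):fails  (s2,m6):fails  (s2,m7):fails  (s2,m8):fails  (s3,m2):fails  (s3,m3):fails  (s3,m4):fails  (s3,m5):fails
Scope holds for no restrictor pair, so the sentence is true.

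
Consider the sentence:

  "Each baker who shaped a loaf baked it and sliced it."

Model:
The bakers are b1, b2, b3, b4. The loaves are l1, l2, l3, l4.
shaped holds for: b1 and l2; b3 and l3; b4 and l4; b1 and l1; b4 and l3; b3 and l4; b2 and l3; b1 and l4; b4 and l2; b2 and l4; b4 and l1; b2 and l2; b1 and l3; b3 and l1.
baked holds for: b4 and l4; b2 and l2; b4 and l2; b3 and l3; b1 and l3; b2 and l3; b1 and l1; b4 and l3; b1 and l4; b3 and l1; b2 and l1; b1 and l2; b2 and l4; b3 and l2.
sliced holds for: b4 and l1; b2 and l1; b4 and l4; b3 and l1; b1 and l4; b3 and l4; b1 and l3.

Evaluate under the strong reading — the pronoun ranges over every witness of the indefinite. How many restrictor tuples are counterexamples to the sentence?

"it" takes "a loaf" as antecedent — a donkey pronoun bound across the clause boundary.
Strong reading: for every (b,l) with shaped(b,l), baked(b,l) ∧ sliced(b,l).
Restrictor pairs: (b1,l1) ✗  (b1,l2) ✗  (b1,l3) ✓  (b1,l4) ✓  (b2,l2) ✗  (b2,l3) ✗  (b2,l4) ✗  (b3,l1) ✓  (b3,l3) ✗  (b3,l4) ✗  (b4,l1) ✗  (b4,l2) ✗  (b4,l3) ✗  (b4,l4) ✓
Counterexamples (restrictor pairs failing the scope): 10.

10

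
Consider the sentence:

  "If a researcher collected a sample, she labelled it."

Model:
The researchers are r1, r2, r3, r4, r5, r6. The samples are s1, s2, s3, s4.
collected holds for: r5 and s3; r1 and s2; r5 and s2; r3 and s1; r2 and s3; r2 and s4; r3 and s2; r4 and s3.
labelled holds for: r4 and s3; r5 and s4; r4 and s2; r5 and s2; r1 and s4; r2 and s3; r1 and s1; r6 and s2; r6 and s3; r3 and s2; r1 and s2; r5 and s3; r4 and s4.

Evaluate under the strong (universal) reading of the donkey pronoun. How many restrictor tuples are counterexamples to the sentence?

2

"it" takes "a sample" as antecedent — a donkey pronoun bound across the clause boundary.
Strong reading: for every (r,s) with collected(r,s), labelled(r,s).
Restrictor pairs: (r1,s2) ✓  (r2,s3) ✓  (r2,s4) ✗  (r3,s1) ✗  (r3,s2) ✓  (r4,s3) ✓  (r5,s2) ✓  (r5,s3) ✓
Counterexamples (restrictor pairs failing the scope): 2.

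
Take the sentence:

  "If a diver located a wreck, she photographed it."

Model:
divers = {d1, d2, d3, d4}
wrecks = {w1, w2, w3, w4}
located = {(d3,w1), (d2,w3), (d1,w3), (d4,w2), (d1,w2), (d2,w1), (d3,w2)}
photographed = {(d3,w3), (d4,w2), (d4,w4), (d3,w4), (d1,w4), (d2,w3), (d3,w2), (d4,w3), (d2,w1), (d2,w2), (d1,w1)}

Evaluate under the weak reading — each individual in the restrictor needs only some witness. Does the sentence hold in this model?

"it" takes "a wreck" as antecedent — a donkey pronoun bound across the clause boundary.
Weak reading: every diver d with some located-wreck has at least one located-wreck w such that photographed(d,w).
Per diver: d1:✗  d2:✓  d3:✓  d4:✓
d1 has no witness among its located-wrecks.

False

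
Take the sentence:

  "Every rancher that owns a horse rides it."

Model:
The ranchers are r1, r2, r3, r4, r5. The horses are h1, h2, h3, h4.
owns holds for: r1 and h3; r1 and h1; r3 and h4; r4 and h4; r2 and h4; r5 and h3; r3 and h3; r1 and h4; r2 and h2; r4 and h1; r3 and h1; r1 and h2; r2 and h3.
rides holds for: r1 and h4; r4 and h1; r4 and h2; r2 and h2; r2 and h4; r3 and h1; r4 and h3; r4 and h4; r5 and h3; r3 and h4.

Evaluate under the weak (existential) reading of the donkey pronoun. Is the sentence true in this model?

"it" takes "a horse" as antecedent — a donkey pronoun bound across the clause boundary.
Weak reading: every rancher r with some owns-horse has at least one owns-horse h such that rides(r,h).
Per rancher: r1:✓  r2:✓  r3:✓  r4:✓  r5:✓
Every rancher in the restrictor has a witness.

True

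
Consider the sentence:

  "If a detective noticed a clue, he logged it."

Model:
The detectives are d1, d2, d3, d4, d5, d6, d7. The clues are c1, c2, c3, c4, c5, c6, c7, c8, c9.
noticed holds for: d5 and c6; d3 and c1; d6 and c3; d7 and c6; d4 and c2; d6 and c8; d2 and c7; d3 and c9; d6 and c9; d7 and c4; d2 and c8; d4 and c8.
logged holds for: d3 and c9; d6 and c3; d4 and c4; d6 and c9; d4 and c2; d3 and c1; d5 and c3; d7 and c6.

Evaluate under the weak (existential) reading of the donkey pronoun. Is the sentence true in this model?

"it" takes "a clue" as antecedent — a donkey pronoun bound across the clause boundary.
Weak reading: every detective d with some noticed-clue has at least one noticed-clue c such that logged(d,c).
Per detective: d2:✗  d3:✓  d4:✓  d5:✗  d6:✓  d7:✓
d2 has no witness among its noticed-clues.

False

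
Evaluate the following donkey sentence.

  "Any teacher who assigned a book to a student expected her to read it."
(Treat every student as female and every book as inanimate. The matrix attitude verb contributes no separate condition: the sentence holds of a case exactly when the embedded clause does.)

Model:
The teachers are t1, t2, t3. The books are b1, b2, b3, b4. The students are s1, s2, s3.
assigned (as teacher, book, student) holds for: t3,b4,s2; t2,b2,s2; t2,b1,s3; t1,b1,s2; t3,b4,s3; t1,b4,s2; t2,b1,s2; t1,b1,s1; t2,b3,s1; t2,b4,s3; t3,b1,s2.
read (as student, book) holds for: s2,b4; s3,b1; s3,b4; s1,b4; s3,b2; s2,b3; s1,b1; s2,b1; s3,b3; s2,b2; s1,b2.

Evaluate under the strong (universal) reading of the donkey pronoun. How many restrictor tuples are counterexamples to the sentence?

1

"her" takes "a student" as antecedent and "it" takes "a book"; both are donkey pronouns co-varying with the restrictor.
Strong reading: for every (t,b,s) with assigned(t,b,s), read(s,b).
Restrictor triples: (t1,b1,s1)→read(s1,b1) ✓  (t1,b1,s2)→read(s2,b1) ✓  (t1,b4,s2)→read(s2,b4) ✓  (t2,b1,s2)→read(s2,b1) ✓  (t2,b1,s3)→read(s3,b1) ✓  (t2,b2,s2)→read(s2,b2) ✓  (t2,b3,s1)→read(s1,b3) ✗  (t2,b4,s3)→read(s3,b4) ✓  (t3,b1,s2)→read(s2,b1) ✓  (t3,b4,s2)→read(s2,b4) ✓  (t3,b4,s3)→read(s3,b4) ✓
Counterexamples (restrictor triples failing the scope): 1.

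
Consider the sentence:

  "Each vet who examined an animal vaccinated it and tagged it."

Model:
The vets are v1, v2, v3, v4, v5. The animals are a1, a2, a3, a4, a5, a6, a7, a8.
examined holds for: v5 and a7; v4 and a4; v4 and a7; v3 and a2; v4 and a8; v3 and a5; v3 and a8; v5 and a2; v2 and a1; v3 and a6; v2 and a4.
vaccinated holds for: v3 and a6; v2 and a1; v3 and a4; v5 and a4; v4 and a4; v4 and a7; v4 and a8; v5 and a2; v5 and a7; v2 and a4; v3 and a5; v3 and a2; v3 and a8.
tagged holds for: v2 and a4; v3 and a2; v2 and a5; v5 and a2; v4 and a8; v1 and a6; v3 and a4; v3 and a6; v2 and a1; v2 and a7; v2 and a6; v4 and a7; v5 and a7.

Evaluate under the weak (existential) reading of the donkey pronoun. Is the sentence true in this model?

"it" takes "an animal" as antecedent — a donkey pronoun bound across the clause boundary.
Weak reading: every vet v with some examined-animal has at least one examined-animal a such that vaccinated(v,a) ∧ tagged(v,a).
Per vet: v2:✓  v3:✓  v4:✓  v5:✓
Every vet in the restrictor has a witness.

True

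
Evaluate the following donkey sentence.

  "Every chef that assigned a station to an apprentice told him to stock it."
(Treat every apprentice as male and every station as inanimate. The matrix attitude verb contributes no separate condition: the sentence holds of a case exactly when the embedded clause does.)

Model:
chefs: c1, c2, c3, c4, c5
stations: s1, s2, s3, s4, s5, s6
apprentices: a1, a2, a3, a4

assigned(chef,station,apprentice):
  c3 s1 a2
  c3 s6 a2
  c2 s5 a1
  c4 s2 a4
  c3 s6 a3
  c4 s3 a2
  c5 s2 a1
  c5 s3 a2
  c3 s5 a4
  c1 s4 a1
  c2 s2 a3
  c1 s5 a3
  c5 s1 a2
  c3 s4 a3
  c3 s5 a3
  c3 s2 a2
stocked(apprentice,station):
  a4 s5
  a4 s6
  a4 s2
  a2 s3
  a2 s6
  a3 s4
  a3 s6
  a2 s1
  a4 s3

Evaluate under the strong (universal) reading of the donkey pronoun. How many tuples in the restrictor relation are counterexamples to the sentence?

7

"him" takes "an apprentice" as antecedent and "it" takes "a station"; both are donkey pronouns co-varying with the restrictor.
Strong reading: for every (c,s,a) with assigned(c,s,a), stocked(a,s).
Restrictor triples: (c1,s4,a1)→stocked(a1,s4) ✗  (c1,s5,a3)→stocked(a3,s5) ✗  (c2,s2,a3)→stocked(a3,s2) ✗  (c2,s5,a1)→stocked(a1,s5) ✗  (c3,s1,a2)→stocked(a2,s1) ✓  (c3,s2,a2)→stocked(a2,s2) ✗  (c3,s4,a3)→stocked(a3,s4) ✓  (c3,s5,a3)→stocked(a3,s5) ✗  (c3,s5,a4)→stocked(a4,s5) ✓  (c3,s6,a2)→stocked(a2,s6) ✓  (c3,s6,a3)→stocked(a3,s6) ✓  (c4,s2,a4)→stocked(a4,s2) ✓  (c4,s3,a2)→stocked(a2,s3) ✓  (c5,s1,a2)→stocked(a2,s1) ✓  (c5,s2,a1)→stocked(a1,s2) ✗  (c5,s3,a2)→stocked(a2,s3) ✓
Counterexamples (restrictor triples failing the scope): 7.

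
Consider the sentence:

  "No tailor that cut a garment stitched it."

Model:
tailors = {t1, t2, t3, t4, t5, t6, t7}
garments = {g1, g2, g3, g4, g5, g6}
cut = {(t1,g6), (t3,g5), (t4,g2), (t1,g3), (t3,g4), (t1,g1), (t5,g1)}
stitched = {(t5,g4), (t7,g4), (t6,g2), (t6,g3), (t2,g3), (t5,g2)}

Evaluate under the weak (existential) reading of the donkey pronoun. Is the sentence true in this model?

True

"it" takes "a garment" as antecedent — a donkey pronoun bound across the clause boundary.
Truth condition: for no (t,g) with cut(t,g) does stitched(t,g) hold.
Restrictor pairs — does the scope hold? (t1,g1):fails  (t1,g3):fails  (t1,g6):fails  (t3,g4):fails  (t3,g5):fails  (t4,g2):fails  (t5,g1):fails
Scope holds for no restrictor pair, so the sentence is true.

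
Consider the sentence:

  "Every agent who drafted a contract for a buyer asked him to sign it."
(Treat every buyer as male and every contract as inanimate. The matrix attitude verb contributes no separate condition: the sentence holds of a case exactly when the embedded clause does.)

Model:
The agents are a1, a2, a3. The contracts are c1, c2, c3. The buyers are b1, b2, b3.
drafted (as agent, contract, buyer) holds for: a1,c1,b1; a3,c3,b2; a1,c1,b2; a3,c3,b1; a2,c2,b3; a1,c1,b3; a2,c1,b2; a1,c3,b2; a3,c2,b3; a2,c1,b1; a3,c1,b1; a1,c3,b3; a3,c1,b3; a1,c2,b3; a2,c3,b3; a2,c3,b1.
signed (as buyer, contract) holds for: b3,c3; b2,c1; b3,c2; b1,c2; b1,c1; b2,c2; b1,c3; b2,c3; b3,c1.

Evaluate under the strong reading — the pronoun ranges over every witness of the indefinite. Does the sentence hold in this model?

"him" takes "a buyer" as antecedent and "it" takes "a contract"; both are donkey pronouns co-varying with the restrictor.
Strong reading: for every (a,c,b) with drafted(a,c,b), signed(b,c).
Restrictor triples: (a1,c1,b1)→signed(b1,c1) ✓  (a1,c1,b2)→signed(b2,c1) ✓  (a1,c1,b3)→signed(b3,c1) ✓  (a1,c2,b3)→signed(b3,c2) ✓  (a1,c3,b2)→signed(b2,c3) ✓  (a1,c3,b3)→signed(b3,c3) ✓  (a2,c1,b1)→signed(b1,c1) ✓  (a2,c1,b2)→signed(b2,c1) ✓  (a2,c2,b3)→signed(b3,c2) ✓  (a2,c3,b1)→signed(b1,c3) ✓  (a2,c3,b3)→signed(b3,c3) ✓  (a3,c1,b1)→signed(b1,c1) ✓  (a3,c1,b3)→signed(b3,c1) ✓  (a3,c2,b3)→signed(b3,c2) ✓  (a3,c3,b1)→signed(b1,c3) ✓  (a3,c3,b2)→signed(b2,c3) ✓
Every restrictor triple satisfies the scope.

True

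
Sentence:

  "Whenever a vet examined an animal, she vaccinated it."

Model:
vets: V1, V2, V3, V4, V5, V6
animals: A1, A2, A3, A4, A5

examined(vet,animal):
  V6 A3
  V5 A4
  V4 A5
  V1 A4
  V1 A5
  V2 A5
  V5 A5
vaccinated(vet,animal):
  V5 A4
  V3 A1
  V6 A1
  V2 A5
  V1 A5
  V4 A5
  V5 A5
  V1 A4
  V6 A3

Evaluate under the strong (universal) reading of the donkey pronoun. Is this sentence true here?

True

"it" takes "an animal" as antecedent — a donkey pronoun bound across the clause boundary.
Strong reading: for every (v,a) with examined(v,a), vaccinated(v,a).
Restrictor pairs: (V1,A4) ✓  (V1,A5) ✓  (V2,A5) ✓  (V4,A5) ✓  (V5,A4) ✓  (V5,A5) ✓  (V6,A3) ✓
Every restrictor pair satisfies the scope.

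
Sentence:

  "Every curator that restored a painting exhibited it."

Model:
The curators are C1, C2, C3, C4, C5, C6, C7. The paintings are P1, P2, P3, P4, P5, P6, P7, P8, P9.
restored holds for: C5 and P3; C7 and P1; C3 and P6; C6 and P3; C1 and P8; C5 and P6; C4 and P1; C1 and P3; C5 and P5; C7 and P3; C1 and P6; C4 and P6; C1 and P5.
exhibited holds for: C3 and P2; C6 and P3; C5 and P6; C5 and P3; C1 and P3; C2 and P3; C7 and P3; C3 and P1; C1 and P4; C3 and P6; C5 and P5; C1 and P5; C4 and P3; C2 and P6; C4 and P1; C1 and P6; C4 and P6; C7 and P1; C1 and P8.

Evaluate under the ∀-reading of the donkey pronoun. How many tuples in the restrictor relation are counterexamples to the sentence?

0

"it" takes "a painting" as antecedent — a donkey pronoun bound across the clause boundary.
Strong reading: for every (c,p) with restored(c,p), exhibited(c,p).
Restrictor pairs: (C1,P3) ✓  (C1,P5) ✓  (C1,P6) ✓  (C1,P8) ✓  (C3,P6) ✓  (C4,P1) ✓  (C4,P6) ✓  (C5,P3) ✓  (C5,P5) ✓  (C5,P6) ✓  (C6,P3) ✓  (C7,P1) ✓  (C7,P3) ✓
Counterexamples (restrictor pairs failing the scope): 0.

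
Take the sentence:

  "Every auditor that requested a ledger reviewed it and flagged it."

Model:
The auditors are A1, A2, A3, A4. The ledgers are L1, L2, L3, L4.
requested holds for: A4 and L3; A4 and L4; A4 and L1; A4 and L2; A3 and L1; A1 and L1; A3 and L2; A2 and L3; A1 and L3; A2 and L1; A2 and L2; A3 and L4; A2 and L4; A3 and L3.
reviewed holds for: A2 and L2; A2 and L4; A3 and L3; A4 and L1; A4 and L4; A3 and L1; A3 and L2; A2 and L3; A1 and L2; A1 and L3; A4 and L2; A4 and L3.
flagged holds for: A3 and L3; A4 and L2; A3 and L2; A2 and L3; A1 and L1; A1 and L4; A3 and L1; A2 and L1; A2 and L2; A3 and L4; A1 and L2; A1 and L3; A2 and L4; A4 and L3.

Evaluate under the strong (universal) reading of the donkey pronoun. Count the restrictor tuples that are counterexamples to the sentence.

"it" takes "a ledger" as antecedent — a donkey pronoun bound across the clause boundary.
Strong reading: for every (a,l) with requested(a,l), reviewed(a,l) ∧ flagged(a,l).
Restrictor pairs: (A1,L1) ✗  (A1,L3) ✓  (A2,L1) ✗  (A2,L2) ✓  (A2,L3) ✓  (A2,L4) ✓  (A3,L1) ✓  (A3,L2) ✓  (A3,L3) ✓  (A3,L4) ✗  (A4,L1) ✗  (A4,L2) ✓  (A4,L3) ✓  (A4,L4) ✗
Counterexamples (restrictor pairs failing the scope): 5.

5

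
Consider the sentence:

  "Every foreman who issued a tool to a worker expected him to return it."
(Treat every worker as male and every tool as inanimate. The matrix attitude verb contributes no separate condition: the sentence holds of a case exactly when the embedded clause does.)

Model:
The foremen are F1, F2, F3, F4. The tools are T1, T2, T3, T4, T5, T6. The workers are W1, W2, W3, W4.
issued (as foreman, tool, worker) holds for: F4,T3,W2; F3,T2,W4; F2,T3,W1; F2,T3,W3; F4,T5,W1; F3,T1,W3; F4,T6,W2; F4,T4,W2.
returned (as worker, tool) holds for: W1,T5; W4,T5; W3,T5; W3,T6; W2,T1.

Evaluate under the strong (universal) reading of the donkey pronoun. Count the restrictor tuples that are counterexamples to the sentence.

"him" takes "a worker" as antecedent and "it" takes "a tool"; both are donkey pronouns co-varying with the restrictor.
Strong reading: for every (f,t,w) with issued(f,t,w), returned(w,t).
Restrictor triples: (F2,T3,W1)→returned(W1,T3) ✗  (F2,T3,W3)→returned(W3,T3) ✗  (F3,T1,W3)→returned(W3,T1) ✗  (F3,T2,W4)→returned(W4,T2) ✗  (F4,T3,W2)→returned(W2,T3) ✗  (F4,T4,W2)→returned(W2,T4) ✗  (F4,T5,W1)→returned(W1,T5) ✓  (F4,T6,W2)→returned(W2,T6) ✗
Counterexamples (restrictor triples failing the scope): 7.

7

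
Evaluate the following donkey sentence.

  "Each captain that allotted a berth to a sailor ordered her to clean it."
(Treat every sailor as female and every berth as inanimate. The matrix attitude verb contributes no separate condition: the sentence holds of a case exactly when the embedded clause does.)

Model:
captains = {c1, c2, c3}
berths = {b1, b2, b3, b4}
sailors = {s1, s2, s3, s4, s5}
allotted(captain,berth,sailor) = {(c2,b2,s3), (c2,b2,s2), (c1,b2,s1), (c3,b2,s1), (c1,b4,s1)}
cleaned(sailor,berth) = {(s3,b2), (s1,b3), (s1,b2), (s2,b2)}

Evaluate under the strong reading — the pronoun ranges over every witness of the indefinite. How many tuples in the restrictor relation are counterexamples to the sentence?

"her" takes "a sailor" as antecedent and "it" takes "a berth"; both are donkey pronouns co-varying with the restrictor.
Strong reading: for every (c,b,s) with allotted(c,b,s), cleaned(s,b).
Restrictor triples: (c1,b2,s1)→cleaned(s1,b2) ✓  (c1,b4,s1)→cleaned(s1,b4) ✗  (c2,b2,s2)→cleaned(s2,b2) ✓  (c2,b2,s3)→cleaned(s3,b2) ✓  (c3,b2,s1)→cleaned(s1,b2) ✓
Counterexamples (restrictor triples failing the scope): 1.

1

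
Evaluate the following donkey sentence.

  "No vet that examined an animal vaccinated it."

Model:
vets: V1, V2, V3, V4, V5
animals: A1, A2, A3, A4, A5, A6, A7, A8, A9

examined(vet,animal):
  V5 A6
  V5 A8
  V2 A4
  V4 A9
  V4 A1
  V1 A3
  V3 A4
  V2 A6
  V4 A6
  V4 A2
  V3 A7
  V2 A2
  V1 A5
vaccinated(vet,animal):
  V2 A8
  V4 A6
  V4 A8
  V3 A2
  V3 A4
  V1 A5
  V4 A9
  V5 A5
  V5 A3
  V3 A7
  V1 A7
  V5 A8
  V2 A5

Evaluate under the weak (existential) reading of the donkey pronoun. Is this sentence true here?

False

"it" takes "an animal" as antecedent — a donkey pronoun bound across the clause boundary.
Truth condition: for no (v,a) with examined(v,a) does vaccinated(v,a) hold.
Restrictor pairs — does the scope hold? (V1,A3):fails  (V1,A5):holds  (V2,A2):fails  (V2,A4):fails  (V2,A6):fails  (V3,A4):holds  (V3,A7):holds  (V4,A1):fails  (V4,A2):fails  (V4,A6):holds  (V4,A9):holds  (V5,A6):fails  (V5,A8):holds
Scope holds for 6 pair(s), so the sentence is false.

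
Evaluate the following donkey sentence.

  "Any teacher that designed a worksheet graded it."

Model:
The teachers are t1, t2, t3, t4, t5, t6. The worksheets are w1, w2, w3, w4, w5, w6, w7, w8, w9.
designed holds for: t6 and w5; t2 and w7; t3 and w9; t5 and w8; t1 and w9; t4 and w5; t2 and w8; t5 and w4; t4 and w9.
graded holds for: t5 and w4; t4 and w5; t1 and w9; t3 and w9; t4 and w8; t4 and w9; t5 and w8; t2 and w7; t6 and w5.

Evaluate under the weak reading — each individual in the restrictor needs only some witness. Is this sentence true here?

True

"it" takes "a worksheet" as antecedent — a donkey pronoun bound across the clause boundary.
Weak reading: every teacher t with some designed-worksheet has at least one designed-worksheet w such that graded(t,w).
Per teacher: t1:✓  t2:✓  t3:✓  t4:✓  t5:✓  t6:✓
Every teacher in the restrictor has a witness.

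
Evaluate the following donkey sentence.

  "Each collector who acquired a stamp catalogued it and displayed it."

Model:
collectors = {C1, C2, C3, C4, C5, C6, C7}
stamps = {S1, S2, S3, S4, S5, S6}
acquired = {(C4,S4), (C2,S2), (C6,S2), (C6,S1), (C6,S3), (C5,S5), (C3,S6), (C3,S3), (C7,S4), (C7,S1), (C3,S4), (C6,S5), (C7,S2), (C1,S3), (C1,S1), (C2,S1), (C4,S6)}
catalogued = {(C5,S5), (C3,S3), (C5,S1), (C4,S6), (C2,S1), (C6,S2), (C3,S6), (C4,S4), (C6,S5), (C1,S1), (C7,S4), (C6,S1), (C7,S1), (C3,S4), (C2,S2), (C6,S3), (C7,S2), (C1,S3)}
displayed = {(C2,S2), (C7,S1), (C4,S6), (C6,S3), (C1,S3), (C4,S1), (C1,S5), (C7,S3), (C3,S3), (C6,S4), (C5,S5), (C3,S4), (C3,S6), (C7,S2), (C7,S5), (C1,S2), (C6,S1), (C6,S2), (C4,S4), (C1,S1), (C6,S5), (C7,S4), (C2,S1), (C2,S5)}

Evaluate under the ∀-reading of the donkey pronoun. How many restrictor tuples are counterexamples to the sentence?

"it" takes "a stamp" as antecedent — a donkey pronoun bound across the clause boundary.
Strong reading: for every (c,s) with acquired(c,s), catalogued(c,s) ∧ displayed(c,s).
Restrictor pairs: (C1,S1) ✓  (C1,S3) ✓  (C2,S1) ✓  (C2,S2) ✓  (C3,S3) ✓  (C3,S4) ✓  (C3,S6) ✓  (C4,S4) ✓  (C4,S6) ✓  (C5,S5) ✓  (C6,S1) ✓  (C6,S2) ✓  (C6,S3) ✓  (C6,S5) ✓  (C7,S1) ✓  (C7,S2) ✓  (C7,S4) ✓
Counterexamples (restrictor pairs failing the scope): 0.

0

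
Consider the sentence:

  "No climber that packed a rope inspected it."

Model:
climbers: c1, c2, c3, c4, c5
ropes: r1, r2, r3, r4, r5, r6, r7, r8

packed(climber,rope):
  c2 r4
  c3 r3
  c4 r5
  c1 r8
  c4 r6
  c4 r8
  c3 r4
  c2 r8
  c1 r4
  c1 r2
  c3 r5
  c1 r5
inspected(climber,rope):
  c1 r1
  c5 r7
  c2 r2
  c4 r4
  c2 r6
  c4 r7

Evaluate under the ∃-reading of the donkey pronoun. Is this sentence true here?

True

"it" takes "a rope" as antecedent — a donkey pronoun bound across the clause boundary.
Truth condition: for no (c,r) with packed(c,r) does inspected(c,r) hold.
Restrictor pairs — does the scope hold? (c1,r2):fails  (c1,r4):fails  (c1,r5):fails  (c1,r8):fails  (c2,r4):fails  (c2,r8):fails  (c3,r3):fails  (c3,r4):fails  (c3,r5):fails  (c4,r5):fails  (c4,r6):fails  (c4,r8):fails
Scope holds for no restrictor pair, so the sentence is true.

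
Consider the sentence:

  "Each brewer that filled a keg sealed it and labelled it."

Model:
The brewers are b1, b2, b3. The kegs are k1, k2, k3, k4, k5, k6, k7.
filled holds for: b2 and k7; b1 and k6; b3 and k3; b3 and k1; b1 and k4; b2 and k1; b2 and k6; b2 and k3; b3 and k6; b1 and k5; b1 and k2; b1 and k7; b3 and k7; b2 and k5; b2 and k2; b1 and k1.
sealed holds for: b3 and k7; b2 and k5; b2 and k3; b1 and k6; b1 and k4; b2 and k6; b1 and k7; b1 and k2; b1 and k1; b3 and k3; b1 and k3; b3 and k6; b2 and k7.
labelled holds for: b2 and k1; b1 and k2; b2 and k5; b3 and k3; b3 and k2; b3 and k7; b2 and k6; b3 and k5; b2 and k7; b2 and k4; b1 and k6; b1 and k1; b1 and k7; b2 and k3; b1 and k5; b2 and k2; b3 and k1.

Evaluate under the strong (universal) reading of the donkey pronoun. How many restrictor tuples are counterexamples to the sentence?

"it" takes "a keg" as antecedent — a donkey pronoun bound across the clause boundary.
Strong reading: for every (b,k) with filled(b,k), sealed(b,k) ∧ labelled(b,k).
Restrictor pairs: (b1,k1) ✓  (b1,k2) ✓  (b1,k4) ✗  (b1,k5) ✗  (b1,k6) ✓  (b1,k7) ✓  (b2,k1) ✗  (b2,k2) ✗  (b2,k3) ✓  (b2,k5) ✓  (b2,k6) ✓  (b2,k7) ✓  (b3,k1) ✗  (b3,k3) ✓  (b3,k6) ✗  (b3,k7) ✓
Counterexamples (restrictor pairs failing the scope): 6.

6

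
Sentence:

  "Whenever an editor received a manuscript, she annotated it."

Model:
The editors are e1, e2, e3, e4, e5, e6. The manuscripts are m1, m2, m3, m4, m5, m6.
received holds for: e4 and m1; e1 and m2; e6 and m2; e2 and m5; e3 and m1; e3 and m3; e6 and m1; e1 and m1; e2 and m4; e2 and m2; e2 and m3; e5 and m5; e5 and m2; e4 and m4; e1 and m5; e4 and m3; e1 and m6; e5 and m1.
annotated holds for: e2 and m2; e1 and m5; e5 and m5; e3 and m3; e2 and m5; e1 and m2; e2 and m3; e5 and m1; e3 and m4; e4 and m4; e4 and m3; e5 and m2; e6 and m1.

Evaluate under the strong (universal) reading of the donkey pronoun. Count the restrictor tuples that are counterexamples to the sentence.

"it" takes "a manuscript" as antecedent — a donkey pronoun bound across the clause boundary.
Strong reading: for every (e,m) with received(e,m), annotated(e,m).
Restrictor pairs: (e1,m1) ✗  (e1,m2) ✓  (e1,m5) ✓  (e1,m6) ✗  (e2,m2) ✓  (e2,m3) ✓  (e2,m4) ✗  (e2,m5) ✓  (e3,m1) ✗  (e3,m3) ✓  (e4,m1) ✗  (e4,m3) ✓  (e4,m4) ✓  (e5,m1) ✓  (e5,m2) ✓  (e5,m5) ✓  (e6,m1) ✓  (e6,m2) ✗
Counterexamples (restrictor pairs failing the scope): 6.

6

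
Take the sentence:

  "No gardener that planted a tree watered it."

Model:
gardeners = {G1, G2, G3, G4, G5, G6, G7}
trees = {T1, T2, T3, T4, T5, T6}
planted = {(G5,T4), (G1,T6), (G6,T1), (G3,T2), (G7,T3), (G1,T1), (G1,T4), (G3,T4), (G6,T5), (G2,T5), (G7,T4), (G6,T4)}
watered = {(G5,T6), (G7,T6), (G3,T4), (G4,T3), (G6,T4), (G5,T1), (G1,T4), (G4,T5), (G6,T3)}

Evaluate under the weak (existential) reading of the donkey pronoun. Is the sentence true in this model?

"it" takes "a tree" as antecedent — a donkey pronoun bound across the clause boundary.
Truth condition: for no (g,t) with planted(g,t) does watered(g,t) hold.
Restrictor pairs — does the scope hold? (G1,T1):fails  (G1,T4):holds  (G1,T6):fails  (G2,T5):fails  (G3,T2):fails  (G3,T4):holds  (G5,T4):fails  (G6,T1):fails  (G6,T4):holds  (G6,T5):fails  (G7,T3):fails  (G7,T4):fails
Scope holds for 3 pair(s), so the sentence is false.

False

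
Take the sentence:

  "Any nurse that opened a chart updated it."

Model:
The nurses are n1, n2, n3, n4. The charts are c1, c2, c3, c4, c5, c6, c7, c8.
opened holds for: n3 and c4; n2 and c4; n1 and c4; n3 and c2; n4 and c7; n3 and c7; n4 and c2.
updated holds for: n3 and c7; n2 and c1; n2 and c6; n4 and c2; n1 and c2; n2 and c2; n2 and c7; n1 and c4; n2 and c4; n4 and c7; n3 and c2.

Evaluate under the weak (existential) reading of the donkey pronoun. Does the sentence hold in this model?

"it" takes "a chart" as antecedent — a donkey pronoun bound across the clause boundary.
Weak reading: every nurse n with some opened-chart has at least one opened-chart c such that updated(n,c).
Per nurse: n1:✓  n2:✓  n3:✓  n4:✓
Every nurse in the restrictor has a witness.

True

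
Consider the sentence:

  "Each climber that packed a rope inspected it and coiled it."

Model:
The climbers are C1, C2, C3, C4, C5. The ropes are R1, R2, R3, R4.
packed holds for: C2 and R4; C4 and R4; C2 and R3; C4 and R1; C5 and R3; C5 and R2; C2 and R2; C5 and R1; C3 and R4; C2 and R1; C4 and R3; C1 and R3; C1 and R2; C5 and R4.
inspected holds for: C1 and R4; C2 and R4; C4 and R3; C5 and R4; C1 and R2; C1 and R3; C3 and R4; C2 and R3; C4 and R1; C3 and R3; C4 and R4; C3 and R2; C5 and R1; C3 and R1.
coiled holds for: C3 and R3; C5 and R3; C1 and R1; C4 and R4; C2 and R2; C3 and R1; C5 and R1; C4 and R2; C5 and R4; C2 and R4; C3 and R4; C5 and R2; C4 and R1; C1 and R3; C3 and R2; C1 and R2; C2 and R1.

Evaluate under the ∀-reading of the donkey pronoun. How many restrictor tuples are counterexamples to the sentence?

6

"it" takes "a rope" as antecedent — a donkey pronoun bound across the clause boundary.
Strong reading: for every (c,r) with packed(c,r), inspected(c,r) ∧ coiled(c,r).
Restrictor pairs: (C1,R2) ✓  (C1,R3) ✓  (C2,R1) ✗  (C2,R2) ✗  (C2,R3) ✗  (C2,R4) ✓  (C3,R4) ✓  (C4,R1) ✓  (C4,R3) ✗  (C4,R4) ✓  (C5,R1) ✓  (C5,R2) ✗  (C5,R3) ✗  (C5,R4) ✓
Counterexamples (restrictor pairs failing the scope): 6.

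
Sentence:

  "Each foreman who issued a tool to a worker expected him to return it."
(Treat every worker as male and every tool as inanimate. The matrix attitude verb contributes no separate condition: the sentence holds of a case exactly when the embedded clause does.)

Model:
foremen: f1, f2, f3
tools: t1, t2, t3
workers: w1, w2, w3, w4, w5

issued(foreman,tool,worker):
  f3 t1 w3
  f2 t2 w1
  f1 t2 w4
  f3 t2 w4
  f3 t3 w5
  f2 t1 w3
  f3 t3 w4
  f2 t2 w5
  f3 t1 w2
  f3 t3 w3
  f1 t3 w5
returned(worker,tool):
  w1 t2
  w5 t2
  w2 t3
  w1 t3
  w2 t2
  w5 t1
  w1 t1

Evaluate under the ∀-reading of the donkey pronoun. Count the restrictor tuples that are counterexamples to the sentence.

9

"him" takes "a worker" as antecedent and "it" takes "a tool"; both are donkey pronouns co-varying with the restrictor.
Strong reading: for every (f,t,w) with issued(f,t,w), returned(w,t).
Restrictor triples: (f1,t2,w4)→returned(w4,t2) ✗  (f1,t3,w5)→returned(w5,t3) ✗  (f2,t1,w3)→returned(w3,t1) ✗  (f2,t2,w1)→returned(w1,t2) ✓  (f2,t2,w5)→returned(w5,t2) ✓  (f3,t1,w2)→returned(w2,t1) ✗  (f3,t1,w3)→returned(w3,t1) ✗  (f3,t2,w4)→returned(w4,t2) ✗  (f3,t3,w3)→returned(w3,t3) ✗  (f3,t3,w4)→returned(w4,t3) ✗  (f3,t3,w5)→returned(w5,t3) ✗
Counterexamples (restrictor triples failing the scope): 9.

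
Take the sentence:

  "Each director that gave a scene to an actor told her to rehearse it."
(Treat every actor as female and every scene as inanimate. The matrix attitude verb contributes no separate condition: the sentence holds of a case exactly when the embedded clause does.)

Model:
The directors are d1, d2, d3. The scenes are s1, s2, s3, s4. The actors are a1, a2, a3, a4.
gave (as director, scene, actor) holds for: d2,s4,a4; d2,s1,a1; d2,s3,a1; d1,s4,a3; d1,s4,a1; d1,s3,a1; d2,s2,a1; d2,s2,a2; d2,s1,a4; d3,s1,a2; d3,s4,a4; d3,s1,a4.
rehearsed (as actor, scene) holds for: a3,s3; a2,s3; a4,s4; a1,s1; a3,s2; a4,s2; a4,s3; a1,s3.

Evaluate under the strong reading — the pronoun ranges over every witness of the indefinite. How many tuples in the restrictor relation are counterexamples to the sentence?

7

"her" takes "an actor" as antecedent and "it" takes "a scene"; both are donkey pronouns co-varying with the restrictor.
Strong reading: for every (d,s,a) with gave(d,s,a), rehearsed(a,s).
Restrictor triples: (d1,s3,a1)→rehearsed(a1,s3) ✓  (d1,s4,a1)→rehearsed(a1,s4) ✗  (d1,s4,a3)→rehearsed(a3,s4) ✗  (d2,s1,a1)→rehearsed(a1,s1) ✓  (d2,s1,a4)→rehearsed(a4,s1) ✗  (d2,s2,a1)→rehearsed(a1,s2) ✗  (d2,s2,a2)→rehearsed(a2,s2) ✗  (d2,s3,a1)→rehearsed(a1,s3) ✓  (d2,s4,a4)→rehearsed(a4,s4) ✓  (d3,s1,a2)→rehearsed(a2,s1) ✗  (d3,s1,a4)→rehearsed(a4,s1) ✗  (d3,s4,a4)→rehearsed(a4,s4) ✓
Counterexamples (restrictor triples failing the scope): 7.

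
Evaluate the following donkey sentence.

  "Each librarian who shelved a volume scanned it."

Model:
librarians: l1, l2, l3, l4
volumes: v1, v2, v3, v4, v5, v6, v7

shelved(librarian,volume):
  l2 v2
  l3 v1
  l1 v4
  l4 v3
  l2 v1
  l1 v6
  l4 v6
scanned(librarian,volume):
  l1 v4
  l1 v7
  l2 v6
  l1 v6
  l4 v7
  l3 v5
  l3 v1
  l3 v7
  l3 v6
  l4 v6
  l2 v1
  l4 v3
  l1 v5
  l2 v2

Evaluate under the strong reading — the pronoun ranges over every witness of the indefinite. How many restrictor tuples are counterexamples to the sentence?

0

"it" takes "a volume" as antecedent — a donkey pronoun bound across the clause boundary.
Strong reading: for every (l,v) with shelved(l,v), scanned(l,v).
Restrictor pairs: (l1,v4) ✓  (l1,v6) ✓  (l2,v1) ✓  (l2,v2) ✓  (l3,v1) ✓  (l4,v3) ✓  (l4,v6) ✓
Counterexamples (restrictor pairs failing the scope): 0.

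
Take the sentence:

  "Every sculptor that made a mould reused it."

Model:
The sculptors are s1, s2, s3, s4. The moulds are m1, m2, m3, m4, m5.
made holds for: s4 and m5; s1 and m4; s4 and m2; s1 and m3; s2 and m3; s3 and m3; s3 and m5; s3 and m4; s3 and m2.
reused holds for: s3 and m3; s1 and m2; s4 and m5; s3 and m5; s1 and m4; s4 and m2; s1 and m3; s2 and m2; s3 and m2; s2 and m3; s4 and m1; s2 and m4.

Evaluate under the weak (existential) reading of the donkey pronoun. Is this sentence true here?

"it" takes "a mould" as antecedent — a donkey pronoun bound across the clause boundary.
Weak reading: every sculptor s with some made-mould has at least one made-mould m such that reused(s,m).
Per sculptor: s1:✓  s2:✓  s3:✓  s4:✓
Every sculptor in the restrictor has a witness.

True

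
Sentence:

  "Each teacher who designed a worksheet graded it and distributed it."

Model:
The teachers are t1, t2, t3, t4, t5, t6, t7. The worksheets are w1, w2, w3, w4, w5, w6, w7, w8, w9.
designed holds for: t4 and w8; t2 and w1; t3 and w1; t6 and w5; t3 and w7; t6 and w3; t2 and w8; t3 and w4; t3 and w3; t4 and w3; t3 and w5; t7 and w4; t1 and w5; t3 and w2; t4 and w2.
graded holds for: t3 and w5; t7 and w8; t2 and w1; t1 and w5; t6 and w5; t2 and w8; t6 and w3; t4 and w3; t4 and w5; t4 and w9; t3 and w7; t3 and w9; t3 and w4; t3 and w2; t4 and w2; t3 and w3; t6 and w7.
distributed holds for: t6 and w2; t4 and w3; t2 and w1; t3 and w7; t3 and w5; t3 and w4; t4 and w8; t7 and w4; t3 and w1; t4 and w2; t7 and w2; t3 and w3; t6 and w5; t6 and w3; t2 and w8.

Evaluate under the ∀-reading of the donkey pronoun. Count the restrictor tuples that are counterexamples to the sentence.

"it" takes "a worksheet" as antecedent — a donkey pronoun bound across the clause boundary.
Strong reading: for every (t,w) with designed(t,w), graded(t,w) ∧ distributed(t,w).
Restrictor pairs: (t1,w5) ✗  (t2,w1) ✓  (t2,w8) ✓  (t3,w1) ✗  (t3,w2) ✗  (t3,w3) ✓  (t3,w4) ✓  (t3,w5) ✓  (t3,w7) ✓  (t4,w2) ✓  (t4,w3) ✓  (t4,w8) ✗  (t6,w3) ✓  (t6,w5) ✓  (t7,w4) ✗
Counterexamples (restrictor pairs failing the scope): 5.

5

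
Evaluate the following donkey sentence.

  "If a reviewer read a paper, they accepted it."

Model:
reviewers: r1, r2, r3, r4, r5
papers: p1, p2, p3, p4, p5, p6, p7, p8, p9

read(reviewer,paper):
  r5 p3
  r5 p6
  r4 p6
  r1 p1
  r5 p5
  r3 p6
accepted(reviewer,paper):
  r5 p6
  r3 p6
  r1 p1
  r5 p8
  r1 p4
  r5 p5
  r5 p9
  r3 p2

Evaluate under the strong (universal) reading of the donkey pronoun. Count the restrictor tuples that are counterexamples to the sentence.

2

"it" takes "a paper" as antecedent — a donkey pronoun bound across the clause boundary.
Strong reading: for every (r,p) with read(r,p), accepted(r,p).
Restrictor pairs: (r1,p1) ✓  (r3,p6) ✓  (r4,p6) ✗  (r5,p3) ✗  (r5,p5) ✓  (r5,p6) ✓
Counterexamples (restrictor pairs failing the scope): 2.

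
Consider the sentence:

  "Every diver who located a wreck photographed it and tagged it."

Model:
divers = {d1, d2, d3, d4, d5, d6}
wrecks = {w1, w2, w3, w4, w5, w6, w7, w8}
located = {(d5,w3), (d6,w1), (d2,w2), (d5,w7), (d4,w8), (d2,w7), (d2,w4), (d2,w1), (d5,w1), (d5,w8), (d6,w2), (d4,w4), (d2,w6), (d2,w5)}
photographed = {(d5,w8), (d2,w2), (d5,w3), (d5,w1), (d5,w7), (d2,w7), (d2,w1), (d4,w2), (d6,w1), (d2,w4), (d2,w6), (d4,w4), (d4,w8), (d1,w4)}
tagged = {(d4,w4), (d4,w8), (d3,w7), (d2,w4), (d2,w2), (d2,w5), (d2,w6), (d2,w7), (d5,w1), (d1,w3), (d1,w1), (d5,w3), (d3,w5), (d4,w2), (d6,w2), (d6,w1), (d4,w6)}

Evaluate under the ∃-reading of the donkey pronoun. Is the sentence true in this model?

True

"it" takes "a wreck" as antecedent — a donkey pronoun bound across the clause boundary.
Weak reading: every diver d with some located-wreck has at least one located-wreck w such that photographed(d,w) ∧ tagged(d,w).
Per diver: d2:✓  d4:✓  d5:✓  d6:✓
Every diver in the restrictor has a witness.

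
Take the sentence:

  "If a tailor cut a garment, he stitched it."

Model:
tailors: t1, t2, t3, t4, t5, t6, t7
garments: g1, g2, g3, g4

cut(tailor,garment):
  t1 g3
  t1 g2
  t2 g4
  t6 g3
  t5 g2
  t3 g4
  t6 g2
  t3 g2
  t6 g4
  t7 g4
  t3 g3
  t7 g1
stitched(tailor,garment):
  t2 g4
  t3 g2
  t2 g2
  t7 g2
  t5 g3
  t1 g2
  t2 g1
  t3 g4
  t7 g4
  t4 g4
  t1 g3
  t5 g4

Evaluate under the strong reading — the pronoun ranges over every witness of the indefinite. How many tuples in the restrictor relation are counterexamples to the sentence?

"it" takes "a garment" as antecedent — a donkey pronoun bound across the clause boundary.
Strong reading: for every (t,g) with cut(t,g), stitched(t,g).
Restrictor pairs: (t1,g2) ✓  (t1,g3) ✓  (t2,g4) ✓  (t3,g2) ✓  (t3,g3) ✗  (t3,g4) ✓  (t5,g2) ✗  (t6,g2) ✗  (t6,g3) ✗  (t6,g4) ✗  (t7,g1) ✗  (t7,g4) ✓
Counterexamples (restrictor pairs failing the scope): 6.

6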